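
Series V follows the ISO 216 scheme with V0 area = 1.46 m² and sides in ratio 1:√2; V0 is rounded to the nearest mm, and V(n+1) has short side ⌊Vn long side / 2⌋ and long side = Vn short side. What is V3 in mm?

Let V0's short side be w mm. w · w√2 = 1.46 m² = 1,460,000 mm², so w ≈ 1016.1 mm and w√2 ≈ 1436.9 mm → V0 = 1016 × 1437 mm.
V1: ⌊1437/2⌋ × 1016 = 718 × 1016 mm
V2: ⌊1016/2⌋ × 718 = 508 × 718 mm
V3: ⌊718/2⌋ × 508 = 359 × 508 mm

359 × 508 mm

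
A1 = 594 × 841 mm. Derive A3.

A2: ⌊841/2⌋ × 594 = 420 × 594 mm
A3: ⌊594/2⌋ × 420 = 297 × 420 mm

297 × 420 mm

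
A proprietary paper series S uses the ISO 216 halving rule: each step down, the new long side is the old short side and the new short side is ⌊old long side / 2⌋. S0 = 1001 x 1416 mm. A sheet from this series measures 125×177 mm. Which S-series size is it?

S0: 1001 × 1416 mm
S1: 708 × 1001 mm
S2: 500 × 708 mm
S3: 354 × 500 mm
S4: 250 × 354 mm
S5: 177 × 250 mm
S6: 125 × 177 mm
S7: 88 × 125 mm
→ matches S6.

S6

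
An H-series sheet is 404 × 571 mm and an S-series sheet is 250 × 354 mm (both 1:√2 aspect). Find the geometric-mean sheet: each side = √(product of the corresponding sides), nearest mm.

318 × 450 mm

Short side: √(404 · 250) = √101000 ≈ 317.8 → 318 mm
Long side: √(571 · 354) = √202134 ≈ 449.6 → 450 mm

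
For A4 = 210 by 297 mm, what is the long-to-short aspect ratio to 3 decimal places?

297 / 210 = 1.414
Matches √2 ≈ 1.414 — the ISO 216 defining ratio.

1.414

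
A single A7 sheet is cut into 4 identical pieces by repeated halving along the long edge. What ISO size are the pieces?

A9

4 = 2^2, so 2 halving steps.
A7 → A8 → … → A9 after 2 steps.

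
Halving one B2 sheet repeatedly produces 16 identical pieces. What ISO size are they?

B6

16 = 2^4, so 4 halving steps.
B2 → B3 → … → B6 after 4 steps.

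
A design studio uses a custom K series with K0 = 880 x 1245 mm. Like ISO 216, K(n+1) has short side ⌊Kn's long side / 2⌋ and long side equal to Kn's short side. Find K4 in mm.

K1: ⌊1245/2⌋ × 880 = 622 × 880 mm
K2: ⌊880/2⌋ × 622 = 440 × 622 mm
K3: ⌊622/2⌋ × 440 = 311 × 440 mm
K4: ⌊440/2⌋ × 311 = 220 × 311 mm

220 × 311 mm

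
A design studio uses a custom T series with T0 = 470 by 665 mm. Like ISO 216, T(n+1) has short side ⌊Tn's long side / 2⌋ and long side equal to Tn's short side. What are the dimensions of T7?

T1 = 332 × 470 mm (from T0 by 1 halving).
T2: ⌊470/2⌋ × 332 = 235 × 332 mm
T3: ⌊332/2⌋ × 235 = 166 × 235 mm
T4: ⌊235/2⌋ × 166 = 117 × 166 mm
T5: ⌊166/2⌋ × 117 = 83 × 117 mm
T6: ⌊117/2⌋ × 83 = 58 × 83 mm
T7: ⌊83/2⌋ × 58 = 41 × 58 mm

41 × 58 mm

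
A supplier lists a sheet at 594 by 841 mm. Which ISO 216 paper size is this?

A1 (594 × 841 mm)

Aspect ratio 841/594 ≈ 1.416 — close to the ISO √2 ≈ 1.414.
In the A-series (A0 area = 1 m²): A1 = 594 × 841 mm.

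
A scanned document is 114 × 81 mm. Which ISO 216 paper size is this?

Aspect ratio 114/81 ≈ 1.407 — close to the ISO √2 ≈ 1.414.
In the C-series (envelope sizes, between A and B): C7 = 81 × 114 mm.

C7 (81 × 114 mm)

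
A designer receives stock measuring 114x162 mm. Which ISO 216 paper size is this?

Aspect ratio 162/114 ≈ 1.421 — close to the ISO √2 ≈ 1.414.
In the C-series (envelope sizes, between A and B): C6 = 114 × 162 mm.

C6 (114 × 162 mm)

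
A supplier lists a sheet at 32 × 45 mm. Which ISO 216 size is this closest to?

Aspect ratio 45/32 ≈ 1.406 — close to the ISO √2 ≈ 1.414.
In the B-series (B0 = 1000 × 1414 mm): B10 = 31 × 44 mm.
Off by 2 mm total — nearest standard size.

B10 (31 × 44 mm)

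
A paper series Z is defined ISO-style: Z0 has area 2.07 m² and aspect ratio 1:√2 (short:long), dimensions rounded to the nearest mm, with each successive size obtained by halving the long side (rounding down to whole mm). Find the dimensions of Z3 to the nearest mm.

427 × 605 mm

Let Z0's short side be w mm. w · w√2 = 2.07 m² = 2,070,000 mm², so w ≈ 1209.8 mm and w√2 ≈ 1711.0 mm → Z0 = 1210 × 1711 mm.
Z1: ⌊1711/2⌋ × 1210 = 855 × 1210 mm
Z2: ⌊1210/2⌋ × 855 = 605 × 855 mm
Z3: ⌊855/2⌋ × 605 = 427 × 605 mm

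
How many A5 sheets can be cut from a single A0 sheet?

32

Each ISO step halves the sheet: 1 × A0 → 2 × A1 → 4 × A2 → 8 × A3 → …
From A0 to A5 is 5 halving steps: 2^5 = 32.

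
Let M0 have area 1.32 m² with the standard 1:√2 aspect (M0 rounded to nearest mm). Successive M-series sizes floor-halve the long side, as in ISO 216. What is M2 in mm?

Let M0's short side be w mm. w · w√2 = 1.32 m² = 1,320,000 mm², so w ≈ 966.1 mm and w√2 ≈ 1366.3 mm → M0 = 966 × 1366 mm.
M1: ⌊1366/2⌋ × 966 = 683 × 966 mm
M2: ⌊966/2⌋ × 683 = 483 × 683 mm

483 × 683 mm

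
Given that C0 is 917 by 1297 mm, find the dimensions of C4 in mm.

229 × 324 mm

C1: ⌊1297/2⌋ × 917 = 648 × 917 mm
C2: ⌊917/2⌋ × 648 = 458 × 648 mm
C3: ⌊648/2⌋ × 458 = 324 × 458 mm
C4: ⌊458/2⌋ × 324 = 229 × 324 mm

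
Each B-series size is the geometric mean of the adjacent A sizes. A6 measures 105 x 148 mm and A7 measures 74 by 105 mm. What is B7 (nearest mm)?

Short side: √(105 · 74) = √7770 ≈ 88.1 → 88 mm
Long side: √(148 · 105) = √15540 ≈ 124.7 → 125 mm

88 × 125 mm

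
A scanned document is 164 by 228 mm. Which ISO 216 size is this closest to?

C5 (162 × 229 mm)

Aspect ratio 228/164 ≈ 1.390 (ISO target is √2 ≈ 1.414).
In the C-series (envelope sizes, between A and B): C5 = 162 × 229 mm.
Off by 3 mm total — nearest standard size.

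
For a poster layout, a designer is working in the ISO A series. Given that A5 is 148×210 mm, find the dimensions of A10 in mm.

A6: ⌊210/2⌋ × 148 = 105 × 148 mm
A7: ⌊148/2⌋ × 105 = 74 × 105 mm
A8: ⌊105/2⌋ × 74 = 52 × 74 mm
A9: ⌊74/2⌋ × 52 = 37 × 52 mm
A10: ⌊52/2⌋ × 37 = 26 × 37 mm

26 × 37 mm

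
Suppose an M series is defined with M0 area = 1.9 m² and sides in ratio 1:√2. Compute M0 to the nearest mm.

Let the short side be w mm. Then w · w√2 = 1.9 m² = 1,900,000 mm².
w² = 1,900,000/√2, so w ≈ 1159.1 mm; long side = w√2 ≈ 1639.2 mm.

1159 × 1639 mm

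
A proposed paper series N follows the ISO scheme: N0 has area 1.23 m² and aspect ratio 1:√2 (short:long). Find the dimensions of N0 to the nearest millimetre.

Let the short side be w mm. Then w · w√2 = 1.23 m² = 1,230,000 mm².
w² = 1,230,000/√2, so w ≈ 932.6 mm; long side = w√2 ≈ 1318.9 mm.

933 × 1319 mm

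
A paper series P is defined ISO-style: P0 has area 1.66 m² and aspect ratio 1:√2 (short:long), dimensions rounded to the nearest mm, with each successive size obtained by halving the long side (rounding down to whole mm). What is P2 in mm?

Let P0's short side be w mm. w · w√2 = 1.66 m² = 1,660,000 mm², so w ≈ 1083.4 mm and w√2 ≈ 1532.2 mm → P0 = 1083 × 1532 mm.
P1: ⌊1532/2⌋ × 1083 = 766 × 1083 mm
P2: ⌊1083/2⌋ × 766 = 541 × 766 mm

541 × 766 mm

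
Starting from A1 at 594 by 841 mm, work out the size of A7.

74 × 105 mm

A2: ⌊841/2⌋ × 594 = 420 × 594 mm
A3: ⌊594/2⌋ × 420 = 297 × 420 mm
A4: ⌊420/2⌋ × 297 = 210 × 297 mm
A5: ⌊297/2⌋ × 210 = 148 × 210 mm
A6: ⌊210/2⌋ × 148 = 105 × 148 mm
A7: ⌊148/2⌋ × 105 = 74 × 105 mm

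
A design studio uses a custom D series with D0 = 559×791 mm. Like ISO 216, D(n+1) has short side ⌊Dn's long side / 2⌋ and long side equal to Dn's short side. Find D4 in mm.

139 × 197 mm

D1 = 395 × 559 mm (from D0 by 1 halving).
D2: ⌊559/2⌋ × 395 = 279 × 395 mm
D3: ⌊395/2⌋ × 279 = 197 × 279 mm
D4: ⌊279/2⌋ × 197 = 139 × 197 mm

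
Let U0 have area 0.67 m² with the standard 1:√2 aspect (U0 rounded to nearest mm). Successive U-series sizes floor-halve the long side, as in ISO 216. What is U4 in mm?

172 × 243 mm

Let U0's short side be w mm. w · w√2 = 0.67 m² = 670,000 mm², so w ≈ 688.3 mm and w√2 ≈ 973.4 mm → U0 = 688 × 973 mm.
U1: ⌊973/2⌋ × 688 = 486 × 688 mm
U2: ⌊688/2⌋ × 486 = 344 × 486 mm
U3: ⌊486/2⌋ × 344 = 243 × 344 mm
U4: ⌊344/2⌋ × 243 = 172 × 243 mm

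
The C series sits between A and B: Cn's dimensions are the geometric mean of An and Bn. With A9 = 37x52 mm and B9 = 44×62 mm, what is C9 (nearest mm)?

Short side: √(37 · 44) = √1628 ≈ 40.3 → 40 mm
Long side: √(52 · 62) = √3224 ≈ 56.8 → 57 mm

40 × 57 mm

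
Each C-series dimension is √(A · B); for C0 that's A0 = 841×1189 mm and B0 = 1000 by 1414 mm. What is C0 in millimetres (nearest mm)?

Short: √(841 · 1000) = √841000 ≈ 917.1 mm.
Long: √(1189 · 1414) = √1681246 ≈ 1296.6 mm.

917 × 1297 mm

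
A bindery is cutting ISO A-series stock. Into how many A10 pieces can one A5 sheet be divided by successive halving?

32

A5 = 148 × 210 mm; A10 = 26 × 37 mm.
Each halving step doubles the count; 5 steps from A5 to A10.
2^5 = 32.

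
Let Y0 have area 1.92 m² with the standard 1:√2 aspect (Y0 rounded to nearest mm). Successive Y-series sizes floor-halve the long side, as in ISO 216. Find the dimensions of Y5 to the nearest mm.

Let Y0's short side be w mm. w · w√2 = 1.92 m² = 1,920,000 mm², so w ≈ 1165.2 mm and w√2 ≈ 1647.8 mm → Y0 = 1165 × 1648 mm.
Y1: ⌊1648/2⌋ × 1165 = 824 × 1165 mm
Y2: ⌊1165/2⌋ × 824 = 582 × 824 mm
Y3: ⌊824/2⌋ × 582 = 412 × 582 mm
Y4: ⌊582/2⌋ × 412 = 291 × 412 mm
Y5: ⌊412/2⌋ × 291 = 206 × 291 mm

206 × 291 mm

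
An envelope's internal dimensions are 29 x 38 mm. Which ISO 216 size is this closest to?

C10 (28 × 40 mm)

Aspect ratio 38/29 ≈ 1.310 (ISO target is √2 ≈ 1.414).
In the C-series (envelope sizes, between A and B): C10 = 28 × 40 mm.
Off by 3 mm total — nearest standard size.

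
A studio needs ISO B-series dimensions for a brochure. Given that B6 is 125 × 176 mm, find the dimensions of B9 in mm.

44 × 62 mm

B7: ⌊176/2⌋ × 125 = 88 × 125 mm
B8: ⌊125/2⌋ × 88 = 62 × 88 mm
B9: ⌊88/2⌋ × 62 = 44 × 62 mm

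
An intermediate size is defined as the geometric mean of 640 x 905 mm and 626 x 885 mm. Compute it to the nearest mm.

Short side: √(640 · 626) = √400640 ≈ 633.0 → 633 mm
Long side: √(905 · 885) = √800925 ≈ 894.9 → 895 mm

633 × 895 mm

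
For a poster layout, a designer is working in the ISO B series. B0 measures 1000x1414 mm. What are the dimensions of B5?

B1: ⌊1414/2⌋ × 1000 = 707 × 1000 mm
B2: ⌊1000/2⌋ × 707 = 500 × 707 mm
B3: ⌊707/2⌋ × 500 = 353 × 500 mm
B4: ⌊500/2⌋ × 353 = 250 × 353 mm
B5: ⌊353/2⌋ × 250 = 176 × 250 mm

176 × 250 mm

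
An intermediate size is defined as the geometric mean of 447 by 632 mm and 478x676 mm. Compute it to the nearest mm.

462 × 654 mm

Short side: √(447 · 478) = √213666 ≈ 462.2 → 462 mm
Long side: √(632 · 676) = √427232 ≈ 653.6 → 654 mm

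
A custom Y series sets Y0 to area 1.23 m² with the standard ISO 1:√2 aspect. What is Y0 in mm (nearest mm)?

Let the short side be w mm. Then w · w√2 = 1.23 m² = 1,230,000 mm².
w² = 1,230,000/√2, so w ≈ 932.6 mm; long side = w√2 ≈ 1318.9 mm.

933 × 1319 mm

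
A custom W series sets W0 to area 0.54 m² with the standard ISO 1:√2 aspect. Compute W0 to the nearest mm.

Let the short side be w mm. Then w · w√2 = 0.54 m² = 540,000 mm².
w² = 540,000/√2, so w ≈ 617.9 mm; long side = w√2 ≈ 873.9 mm.

618 × 874 mm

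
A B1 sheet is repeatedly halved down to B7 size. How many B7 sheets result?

64

B1 = 707 × 1000 mm; B7 = 88 × 125 mm.
Each halving step doubles the count; 6 steps from B1 to B7.
2^6 = 64.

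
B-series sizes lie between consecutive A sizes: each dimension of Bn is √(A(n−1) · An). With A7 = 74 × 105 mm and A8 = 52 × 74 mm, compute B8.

62 × 88 mm

Short side: √(74 · 52) = √3848 ≈ 62.0 → 62 mm
Long side: √(105 · 74) = √7770 ≈ 88.1 → 88 mm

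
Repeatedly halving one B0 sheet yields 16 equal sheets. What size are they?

B4

16 = 2^4, so 4 halving steps.
B0 → B1 → … → B4 after 4 steps.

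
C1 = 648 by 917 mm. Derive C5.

C2: ⌊917/2⌋ × 648 = 458 × 648 mm
C3: ⌊648/2⌋ × 458 = 324 × 458 mm
C4: ⌊458/2⌋ × 324 = 229 × 324 mm
C5: ⌊324/2⌋ × 229 = 162 × 229 mm

162 × 229 mm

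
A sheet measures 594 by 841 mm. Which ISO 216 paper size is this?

Aspect ratio 841/594 ≈ 1.416 — close to the ISO √2 ≈ 1.414.
In the A-series (A0 area = 1 m²): A1 = 594 × 841 mm.

A1 (594 × 841 mm)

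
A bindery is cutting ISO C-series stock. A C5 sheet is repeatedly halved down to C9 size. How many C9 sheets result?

16

Each ISO step halves the sheet: 1 × C5 → 2 × C6 → 4 × C7 → 8 × C8 → …
From C5 to C9 is 4 halving steps: 2^4 = 16.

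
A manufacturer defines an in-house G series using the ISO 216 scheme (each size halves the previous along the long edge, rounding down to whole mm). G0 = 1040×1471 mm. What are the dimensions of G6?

130 × 183 mm

G1 = 735 × 1040 mm (from G0 by 1 halving).
G2: ⌊1040/2⌋ × 735 = 520 × 735 mm
G3: ⌊735/2⌋ × 520 = 367 × 520 mm
G4: ⌊520/2⌋ × 367 = 260 × 367 mm
G5: ⌊367/2⌋ × 260 = 183 × 260 mm
G6: ⌊260/2⌋ × 183 = 130 × 183 mm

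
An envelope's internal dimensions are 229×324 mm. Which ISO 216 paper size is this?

Aspect ratio 324/229 ≈ 1.415 — close to the ISO √2 ≈ 1.414.
In the C-series (envelope sizes, between A and B): C4 = 229 × 324 mm.

C4 (229 × 324 mm)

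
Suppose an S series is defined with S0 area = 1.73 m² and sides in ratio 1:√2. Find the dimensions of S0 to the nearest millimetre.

Let the short side be w mm. Then w · w√2 = 1.73 m² = 1,730,000 mm².
w² = 1,730,000/√2, so w ≈ 1106.0 mm; long side = w√2 ≈ 1564.2 mm.

1106 × 1564 mm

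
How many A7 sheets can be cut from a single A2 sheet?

32

A2 = 420 × 594 mm; A7 = 74 × 105 mm.
Each halving step doubles the count; 5 steps from A2 to A7.
2^5 = 32.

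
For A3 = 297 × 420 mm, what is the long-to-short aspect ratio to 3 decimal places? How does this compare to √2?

420 / 297 = 1.414
Matches √2 ≈ 1.414 — the ISO 216 defining ratio.

1.414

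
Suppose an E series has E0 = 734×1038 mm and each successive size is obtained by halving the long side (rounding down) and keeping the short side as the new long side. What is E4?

E1: ⌊1038/2⌋ × 734 = 519 × 734 mm
E2: ⌊734/2⌋ × 519 = 367 × 519 mm
E3: ⌊519/2⌋ × 367 = 259 × 367 mm
E4: ⌊367/2⌋ × 259 = 183 × 259 mm

183 × 259 mm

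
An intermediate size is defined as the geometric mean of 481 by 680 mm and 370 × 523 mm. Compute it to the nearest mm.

422 × 596 mm

Short side: √(481 · 370) = √177970 ≈ 421.9 → 422 mm
Long side: √(680 · 523) = √355640 ≈ 596.4 → 596 mm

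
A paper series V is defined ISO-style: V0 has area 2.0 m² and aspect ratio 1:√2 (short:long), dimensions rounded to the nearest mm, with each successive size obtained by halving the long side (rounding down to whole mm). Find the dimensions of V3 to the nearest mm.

420 × 594 mm

Let V0's short side be w mm. w · w√2 = 2.0 m² = 2,000,000 mm², so w ≈ 1189.2 mm and w√2 ≈ 1681.8 mm → V0 = 1189 × 1682 mm.
V1: ⌊1682/2⌋ × 1189 = 841 × 1189 mm
V2: ⌊1189/2⌋ × 841 = 594 × 841 mm
V3: ⌊841/2⌋ × 594 = 420 × 594 mm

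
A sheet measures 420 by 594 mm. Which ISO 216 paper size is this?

Aspect ratio 594/420 ≈ 1.414 — close to the ISO √2 ≈ 1.414.
In the A-series (A0 area = 1 m²): A2 = 420 × 594 mm.

A2 (420 × 594 mm)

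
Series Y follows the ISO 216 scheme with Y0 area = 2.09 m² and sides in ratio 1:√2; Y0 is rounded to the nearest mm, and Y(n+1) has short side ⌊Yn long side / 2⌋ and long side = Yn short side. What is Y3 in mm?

Let Y0's short side be w mm. w · w√2 = 2.09 m² = 2,090,000 mm², so w ≈ 1215.7 mm and w√2 ≈ 1719.2 mm → Y0 = 1216 × 1719 mm.
Y1: ⌊1719/2⌋ × 1216 = 859 × 1216 mm
Y2: ⌊1216/2⌋ × 859 = 608 × 859 mm
Y3: ⌊859/2⌋ × 608 = 429 × 608 mm

429 × 608 mm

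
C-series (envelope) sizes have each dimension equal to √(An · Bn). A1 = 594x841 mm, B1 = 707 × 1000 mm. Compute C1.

648 × 917 mm

Short side: √(594 · 707) = √419958 ≈ 648.0 → 648 mm
Long side: √(841 · 1000) = √841000 ≈ 917.1 → 917 mm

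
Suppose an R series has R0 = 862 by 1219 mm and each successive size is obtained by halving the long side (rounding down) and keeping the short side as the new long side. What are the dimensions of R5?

152 × 215 mm

R1: ⌊1219/2⌋ × 862 = 609 × 862 mm
R2: ⌊862/2⌋ × 609 = 431 × 609 mm
R3: ⌊609/2⌋ × 431 = 304 × 431 mm
R4: ⌊431/2⌋ × 304 = 215 × 304 mm
R5: ⌊304/2⌋ × 215 = 152 × 215 mm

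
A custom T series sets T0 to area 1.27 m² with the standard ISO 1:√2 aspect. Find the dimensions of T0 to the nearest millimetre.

948 × 1340 mm

Let the short side be w mm. Then w · w√2 = 1.27 m² = 1,270,000 mm².
w² = 1,270,000/√2, so w ≈ 947.6 mm; long side = w√2 ≈ 1340.2 mm.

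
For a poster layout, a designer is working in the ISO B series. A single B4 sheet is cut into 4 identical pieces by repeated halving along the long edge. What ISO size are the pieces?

4 = 2^2, so 2 halving steps.
B4 → B5 → … → B6 after 2 steps.

B6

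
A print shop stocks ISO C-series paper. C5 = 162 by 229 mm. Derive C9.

C6: ⌊229/2⌋ × 162 = 114 × 162 mm
C7: ⌊162/2⌋ × 114 = 81 × 114 mm
C8: ⌊114/2⌋ × 81 = 57 × 81 mm
C9: ⌊81/2⌋ × 57 = 40 × 57 mm

40 × 57 mm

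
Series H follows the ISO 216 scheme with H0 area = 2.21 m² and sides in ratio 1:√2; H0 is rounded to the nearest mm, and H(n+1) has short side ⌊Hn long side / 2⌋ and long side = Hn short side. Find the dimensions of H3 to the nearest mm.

442 × 625 mm

Let H0's short side be w mm. w · w√2 = 2.21 m² = 2,210,000 mm², so w ≈ 1250.1 mm and w√2 ≈ 1767.9 mm → H0 = 1250 × 1768 mm.
H1: ⌊1768/2⌋ × 1250 = 884 × 1250 mm
H2: ⌊1250/2⌋ × 884 = 625 × 884 mm
H3: ⌊884/2⌋ × 625 = 442 × 625 mm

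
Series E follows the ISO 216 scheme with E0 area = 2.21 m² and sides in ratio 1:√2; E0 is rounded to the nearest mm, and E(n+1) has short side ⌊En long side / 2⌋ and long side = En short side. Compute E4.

312 × 442 mm

Let E0's short side be w mm. w · w√2 = 2.21 m² = 2,210,000 mm², so w ≈ 1250.1 mm and w√2 ≈ 1767.9 mm → E0 = 1250 × 1768 mm.
E1: ⌊1768/2⌋ × 1250 = 884 × 1250 mm
E2: ⌊1250/2⌋ × 884 = 625 × 884 mm
E3: ⌊884/2⌋ × 625 = 442 × 625 mm
E4: ⌊625/2⌋ × 442 = 312 × 442 mm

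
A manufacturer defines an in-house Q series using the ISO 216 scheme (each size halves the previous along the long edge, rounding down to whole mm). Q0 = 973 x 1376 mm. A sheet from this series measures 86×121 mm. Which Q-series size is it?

Q7

Q0: 973 × 1376 mm
Q1: 688 × 973 mm
Q2: 486 × 688 mm
Q3: 344 × 486 mm
Q4: 243 × 344 mm
Q5: 172 × 243 mm
Q6: 121 × 172 mm
Q7: 86 × 121 mm
Q8: 60 × 86 mm
→ matches Q7.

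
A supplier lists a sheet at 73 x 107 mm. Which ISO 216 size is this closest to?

Aspect ratio 107/73 ≈ 1.466 (ISO target is √2 ≈ 1.414).
In the A-series (A0 area = 1 m²): A7 = 74 × 105 mm.
Off by 3 mm total — nearest standard size.

A7 (74 × 105 mm)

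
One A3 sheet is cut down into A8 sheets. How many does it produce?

Each ISO step halves the sheet: 1 × A3 → 2 × A4 → 4 × A5 → 8 × A6 → …
From A3 to A8 is 5 halving steps: 2^5 = 32.

32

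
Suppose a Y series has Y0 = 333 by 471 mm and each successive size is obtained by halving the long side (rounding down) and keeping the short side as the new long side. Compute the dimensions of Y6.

Y1 = 235 × 333 mm (from Y0 by 1 halving).
Y2: ⌊333/2⌋ × 235 = 166 × 235 mm
Y3: ⌊235/2⌋ × 166 = 117 × 166 mm
Y4: ⌊166/2⌋ × 117 = 83 × 117 mm
Y5: ⌊117/2⌋ × 83 = 58 × 83 mm
Y6: ⌊83/2⌋ × 58 = 41 × 58 mm

41 × 58 mm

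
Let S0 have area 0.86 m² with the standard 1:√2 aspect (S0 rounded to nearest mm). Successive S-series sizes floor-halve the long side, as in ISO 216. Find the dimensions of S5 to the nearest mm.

Let S0's short side be w mm. w · w√2 = 0.86 m² = 860,000 mm², so w ≈ 779.8 mm and w√2 ≈ 1102.8 mm → S0 = 780 × 1103 mm.
S1: ⌊1103/2⌋ × 780 = 551 × 780 mm
S2: ⌊780/2⌋ × 551 = 390 × 551 mm
S3: ⌊551/2⌋ × 390 = 275 × 390 mm
S4: ⌊390/2⌋ × 275 = 195 × 275 mm
S5: ⌊275/2⌋ × 195 = 137 × 195 mm

137 × 195 mm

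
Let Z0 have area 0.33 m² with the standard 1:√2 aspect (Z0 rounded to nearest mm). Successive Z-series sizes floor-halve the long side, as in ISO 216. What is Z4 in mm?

120 × 170 mm

Let Z0's short side be w mm. w · w√2 = 0.33 m² = 330,000 mm², so w ≈ 483.1 mm and w√2 ≈ 683.1 mm → Z0 = 483 × 683 mm.
Z1: ⌊683/2⌋ × 483 = 341 × 483 mm
Z2: ⌊483/2⌋ × 341 = 241 × 341 mm
Z3: ⌊341/2⌋ × 241 = 170 × 241 mm
Z4: ⌊241/2⌋ × 170 = 120 × 170 mm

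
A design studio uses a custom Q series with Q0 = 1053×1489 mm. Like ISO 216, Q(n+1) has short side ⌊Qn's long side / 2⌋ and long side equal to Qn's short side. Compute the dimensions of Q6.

Q1: ⌊1489/2⌋ × 1053 = 744 × 1053 mm
Q2: ⌊1053/2⌋ × 744 = 526 × 744 mm
Q3: ⌊744/2⌋ × 526 = 372 × 526 mm
Q4: ⌊526/2⌋ × 372 = 263 × 372 mm
Q5: ⌊372/2⌋ × 263 = 186 × 263 mm
Q6: ⌊263/2⌋ × 186 = 131 × 186 mm

131 × 186 mm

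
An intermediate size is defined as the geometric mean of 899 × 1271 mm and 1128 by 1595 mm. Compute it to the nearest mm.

Short side: √(899 · 1128) = √1014072 ≈ 1007.0 → 1007 mm
Long side: √(1271 · 1595) = √2027245 ≈ 1423.8 → 1424 mm

1007 × 1424 mm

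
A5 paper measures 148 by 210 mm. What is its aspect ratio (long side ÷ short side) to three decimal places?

1.419

210 / 148 = 1.419
ISO 216 targets √2 ≈ 1.414; the +0.005 deviation is from mm rounding.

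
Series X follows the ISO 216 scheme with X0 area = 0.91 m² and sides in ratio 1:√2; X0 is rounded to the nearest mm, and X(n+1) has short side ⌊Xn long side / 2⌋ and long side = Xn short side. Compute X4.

Let X0's short side be w mm. w · w√2 = 0.91 m² = 910,000 mm², so w ≈ 802.2 mm and w√2 ≈ 1134.4 mm → X0 = 802 × 1134 mm.
X1: ⌊1134/2⌋ × 802 = 567 × 802 mm
X2: ⌊802/2⌋ × 567 = 401 × 567 mm
X3: ⌊567/2⌋ × 401 = 283 × 401 mm
X4: ⌊401/2⌋ × 283 = 200 × 283 mm

200 × 283 mm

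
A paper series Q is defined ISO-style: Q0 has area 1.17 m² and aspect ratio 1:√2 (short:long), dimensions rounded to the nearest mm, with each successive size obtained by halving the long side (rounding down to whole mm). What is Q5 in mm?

160 × 227 mm

Let Q0's short side be w mm. w · w√2 = 1.17 m² = 1,170,000 mm², so w ≈ 909.6 mm and w√2 ≈ 1286.3 mm → Q0 = 910 × 1286 mm.
Q1: ⌊1286/2⌋ × 910 = 643 × 910 mm
Q2: ⌊910/2⌋ × 643 = 455 × 643 mm
Q3: ⌊643/2⌋ × 455 = 321 × 455 mm
Q4: ⌊455/2⌋ × 321 = 227 × 321 mm
Q5: ⌊321/2⌋ × 227 = 160 × 227 mm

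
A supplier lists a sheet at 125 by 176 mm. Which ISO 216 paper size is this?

Aspect ratio 176/125 ≈ 1.408 — close to the ISO √2 ≈ 1.414.
In the B-series (B0 = 1000 × 1414 mm): B6 = 125 × 176 mm.

B6 (125 × 176 mm)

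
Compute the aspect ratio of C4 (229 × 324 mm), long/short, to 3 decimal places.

1.415

324 / 229 = 1.415
Matches √2 ≈ 1.414 — the ISO 216 defining ratio.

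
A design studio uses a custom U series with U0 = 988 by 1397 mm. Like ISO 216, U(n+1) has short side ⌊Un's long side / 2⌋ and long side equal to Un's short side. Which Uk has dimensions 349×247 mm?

U0: 988 × 1397 mm
U1: 698 × 988 mm
U2: 494 × 698 mm
U3: 349 × 494 mm
U4: 247 × 349 mm
U5: 174 × 247 mm
→ matches U4.

U4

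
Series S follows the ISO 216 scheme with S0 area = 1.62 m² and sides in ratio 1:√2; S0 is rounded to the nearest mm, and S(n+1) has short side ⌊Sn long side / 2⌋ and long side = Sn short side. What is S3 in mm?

378 × 535 mm

Let S0's short side be w mm. w · w√2 = 1.62 m² = 1,620,000 mm², so w ≈ 1070.3 mm and w√2 ≈ 1513.6 mm → S0 = 1070 × 1514 mm.
S1: ⌊1514/2⌋ × 1070 = 757 × 1070 mm
S2: ⌊1070/2⌋ × 757 = 535 × 757 mm
S3: ⌊757/2⌋ × 535 = 378 × 535 mm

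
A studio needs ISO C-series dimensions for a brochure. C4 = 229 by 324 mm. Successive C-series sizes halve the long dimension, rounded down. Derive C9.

C5: ⌊324/2⌋ × 229 = 162 × 229 mm
C6: ⌊229/2⌋ × 162 = 114 × 162 mm
C7: ⌊162/2⌋ × 114 = 81 × 114 mm
C8: ⌊114/2⌋ × 81 = 57 × 81 mm
C9: ⌊81/2⌋ × 57 = 40 × 57 mm

40 × 57 mm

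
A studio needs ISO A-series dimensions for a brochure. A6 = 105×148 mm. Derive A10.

26 × 37 mm

A7: ⌊148/2⌋ × 105 = 74 × 105 mm
A8: ⌊105/2⌋ × 74 = 52 × 74 mm
A9: ⌊74/2⌋ × 52 = 37 × 52 mm
A10: ⌊52/2⌋ × 37 = 26 × 37 mm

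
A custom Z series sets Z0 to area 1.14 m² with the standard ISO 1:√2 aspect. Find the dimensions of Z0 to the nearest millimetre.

Let the short side be w mm. Then w · w√2 = 1.14 m² = 1,140,000 mm².
w² = 1,140,000/√2, so w ≈ 897.8 mm; long side = w√2 ≈ 1269.7 mm.

898 × 1270 mm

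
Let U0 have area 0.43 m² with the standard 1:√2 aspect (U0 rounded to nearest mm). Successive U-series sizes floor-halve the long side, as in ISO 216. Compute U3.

195 × 275 mm

Let U0's short side be w mm. w · w√2 = 0.43 m² = 430,000 mm², so w ≈ 551.4 mm and w√2 ≈ 779.8 mm → U0 = 551 × 780 mm.
U1: ⌊780/2⌋ × 551 = 390 × 551 mm
U2: ⌊551/2⌋ × 390 = 275 × 390 mm
U3: ⌊390/2⌋ × 275 = 195 × 275 mm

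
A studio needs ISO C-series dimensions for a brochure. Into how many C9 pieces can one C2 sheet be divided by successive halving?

128

Each ISO step halves the sheet: 1 × C2 → 2 × C3 → 4 × C4 → 8 × C5 → …
From C2 to C9 is 7 halving steps: 2^7 = 128.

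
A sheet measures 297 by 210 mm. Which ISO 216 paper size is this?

A4 (210 × 297 mm)

Aspect ratio 297/210 ≈ 1.414 — close to the ISO √2 ≈ 1.414.
In the A-series (A0 area = 1 m²): A4 = 210 × 297 mm.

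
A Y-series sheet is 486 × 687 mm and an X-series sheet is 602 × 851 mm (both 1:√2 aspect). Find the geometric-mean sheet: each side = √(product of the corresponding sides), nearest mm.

541 × 765 mm

Short side: √(486 · 602) = √292572 ≈ 540.9 → 541 mm
Long side: √(687 · 851) = √584637 ≈ 764.6 → 765 mm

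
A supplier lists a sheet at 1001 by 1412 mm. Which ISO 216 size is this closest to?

B0 (1000 × 1414 mm)

Aspect ratio 1412/1001 ≈ 1.411 — close to the ISO √2 ≈ 1.414.
In the B-series (B0 = 1000 × 1414 mm): B0 = 1000 × 1414 mm.
Off by 3 mm total — nearest standard size.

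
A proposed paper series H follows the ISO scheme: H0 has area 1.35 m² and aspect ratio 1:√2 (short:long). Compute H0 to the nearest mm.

977 × 1382 mm

Let the short side be w mm. Then w · w√2 = 1.35 m² = 1,350,000 mm².
w² = 1,350,000/√2, so w ≈ 977.0 mm; long side = w√2 ≈ 1381.7 mm.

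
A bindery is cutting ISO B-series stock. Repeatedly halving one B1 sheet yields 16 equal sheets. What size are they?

16 = 2^4, so 4 halving steps.
B1 → B2 → … → B5 after 4 steps.

B5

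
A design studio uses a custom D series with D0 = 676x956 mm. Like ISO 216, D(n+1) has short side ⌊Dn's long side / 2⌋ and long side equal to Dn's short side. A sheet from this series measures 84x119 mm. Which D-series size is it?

D0: 676 × 956 mm
D1: 478 × 676 mm
D2: 338 × 478 mm
D3: 239 × 338 mm
D4: 169 × 239 mm
D5: 119 × 169 mm
D6: 84 × 119 mm
D7: 59 × 84 mm
→ matches D6.

D6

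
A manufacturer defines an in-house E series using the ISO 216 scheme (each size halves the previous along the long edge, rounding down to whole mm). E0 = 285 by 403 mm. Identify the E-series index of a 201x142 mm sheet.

E2

E0: 285 × 403 mm
E1: 201 × 285 mm
E2: 142 × 201 mm
E3: 100 × 142 mm
→ matches E2.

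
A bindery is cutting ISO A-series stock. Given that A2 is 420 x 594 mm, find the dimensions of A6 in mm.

105 × 148 mm

A3: ⌊594/2⌋ × 420 = 297 × 420 mm
A4: ⌊420/2⌋ × 297 = 210 × 297 mm
A5: ⌊297/2⌋ × 210 = 148 × 210 mm
A6: ⌊210/2⌋ × 148 = 105 × 148 mm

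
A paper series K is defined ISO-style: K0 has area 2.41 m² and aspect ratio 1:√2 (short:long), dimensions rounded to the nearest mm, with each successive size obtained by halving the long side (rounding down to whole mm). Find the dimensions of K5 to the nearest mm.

Let K0's short side be w mm. w · w√2 = 2.41 m² = 2,410,000 mm², so w ≈ 1305.4 mm and w√2 ≈ 1846.1 mm → K0 = 1305 × 1846 mm.
K1: ⌊1846/2⌋ × 1305 = 923 × 1305 mm
K2: ⌊1305/2⌋ × 923 = 652 × 923 mm
K3: ⌊923/2⌋ × 652 = 461 × 652 mm
K4: ⌊652/2⌋ × 461 = 326 × 461 mm
K5: ⌊461/2⌋ × 326 = 230 × 326 mm

230 × 326 mm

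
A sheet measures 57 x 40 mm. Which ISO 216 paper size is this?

Aspect ratio 57/40 ≈ 1.425 — close to the ISO √2 ≈ 1.414.
In the C-series (envelope sizes, between A and B): C9 = 40 × 57 mm.

C9 (40 × 57 mm)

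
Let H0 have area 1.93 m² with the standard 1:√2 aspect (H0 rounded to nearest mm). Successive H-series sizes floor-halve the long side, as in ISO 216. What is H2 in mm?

Let H0's short side be w mm. w · w√2 = 1.93 m² = 1,930,000 mm², so w ≈ 1168.2 mm and w√2 ≈ 1652.1 mm → H0 = 1168 × 1652 mm.
H1: ⌊1652/2⌋ × 1168 = 826 × 1168 mm
H2: ⌊1168/2⌋ × 826 = 584 × 826 mm

584 × 826 mm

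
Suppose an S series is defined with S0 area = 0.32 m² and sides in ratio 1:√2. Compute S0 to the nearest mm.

476 × 673 mm

Let the short side be w mm. Then w · w√2 = 0.32 m² = 320,000 mm².
w² = 320,000/√2, so w ≈ 475.7 mm; long side = w√2 ≈ 672.7 mm.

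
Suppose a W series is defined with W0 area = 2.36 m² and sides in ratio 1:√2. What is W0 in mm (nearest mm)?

1292 × 1827 mm

Let the short side be w mm. Then w · w√2 = 2.36 m² = 2,360,000 mm².
w² = 2,360,000/√2, so w ≈ 1291.8 mm; long side = w√2 ≈ 1826.9 mm.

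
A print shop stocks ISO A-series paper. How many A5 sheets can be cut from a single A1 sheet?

16

Each ISO step halves the sheet: 1 × A1 → 2 × A2 → 4 × A3 → 8 × A4 → …
From A1 to A5 is 4 halving steps: 2^4 = 16.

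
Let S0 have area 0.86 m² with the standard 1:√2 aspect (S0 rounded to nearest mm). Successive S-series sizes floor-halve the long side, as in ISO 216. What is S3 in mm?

Let S0's short side be w mm. w · w√2 = 0.86 m² = 860,000 mm², so w ≈ 779.8 mm and w√2 ≈ 1102.8 mm → S0 = 780 × 1103 mm.
S1: ⌊1103/2⌋ × 780 = 551 × 780 mm
S2: ⌊780/2⌋ × 551 = 390 × 551 mm
S3: ⌊551/2⌋ × 390 = 275 × 390 mm

275 × 390 mm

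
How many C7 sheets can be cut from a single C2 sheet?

32

Each ISO step halves the sheet: 1 × C2 → 2 × C3 → 4 × C4 → 8 × C5 → …
From C2 to C7 is 5 halving steps: 2^5 = 32.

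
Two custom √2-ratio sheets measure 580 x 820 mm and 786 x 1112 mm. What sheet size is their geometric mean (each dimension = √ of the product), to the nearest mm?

Short side: √(580 · 786) = √455880 ≈ 675.2 → 675 mm
Long side: √(820 · 1112) = √911840 ≈ 954.9 → 955 mm

675 × 955 mm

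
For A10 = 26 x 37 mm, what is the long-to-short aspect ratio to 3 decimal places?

37 / 26 = 1.423
ISO 216 targets √2 ≈ 1.414; the +0.009 deviation is from mm rounding.

1.423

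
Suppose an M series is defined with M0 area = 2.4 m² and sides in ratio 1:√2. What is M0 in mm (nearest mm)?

Let the short side be w mm. Then w · w√2 = 2.4 m² = 2,400,000 mm².
w² = 2,400,000/√2, so w ≈ 1302.7 mm; long side = w√2 ≈ 1842.3 mm.

1303 × 1842 mm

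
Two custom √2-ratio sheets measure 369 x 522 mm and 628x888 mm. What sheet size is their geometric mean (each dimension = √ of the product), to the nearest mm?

481 × 681 mm

Short side: √(369 · 628) = √231732 ≈ 481.4 → 481 mm
Long side: √(522 · 888) = √463536 ≈ 680.8 → 681 mm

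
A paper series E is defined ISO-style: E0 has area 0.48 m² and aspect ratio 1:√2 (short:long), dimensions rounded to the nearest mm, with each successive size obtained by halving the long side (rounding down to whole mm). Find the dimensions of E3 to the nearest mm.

Let E0's short side be w mm. w · w√2 = 0.48 m² = 480,000 mm², so w ≈ 582.6 mm and w√2 ≈ 823.9 mm → E0 = 583 × 824 mm.
E1: ⌊824/2⌋ × 583 = 412 × 583 mm
E2: ⌊583/2⌋ × 412 = 291 × 412 mm
E3: ⌊412/2⌋ × 291 = 206 × 291 mm

206 × 291 mm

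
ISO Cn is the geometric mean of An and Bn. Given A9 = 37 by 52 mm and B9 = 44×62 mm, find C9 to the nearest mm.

Short side: √(37 · 44) = √1628 ≈ 40.3 → 40 mm
Long side: √(52 · 62) = √3224 ≈ 56.8 → 57 mm

40 × 57 mm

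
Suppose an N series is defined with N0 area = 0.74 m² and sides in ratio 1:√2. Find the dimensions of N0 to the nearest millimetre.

723 × 1023 mm

Let the short side be w mm. Then w · w√2 = 0.74 m² = 740,000 mm².
w² = 740,000/√2, so w ≈ 723.4 mm; long side = w√2 ≈ 1023.0 mm.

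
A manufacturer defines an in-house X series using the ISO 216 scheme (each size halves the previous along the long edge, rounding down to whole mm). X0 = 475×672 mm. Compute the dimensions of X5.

X1: ⌊672/2⌋ × 475 = 336 × 475 mm
X2: ⌊475/2⌋ × 336 = 237 × 336 mm
X3: ⌊336/2⌋ × 237 = 168 × 237 mm
X4: ⌊237/2⌋ × 168 = 118 × 168 mm
X5: ⌊168/2⌋ × 118 = 84 × 118 mm

84 × 118 mm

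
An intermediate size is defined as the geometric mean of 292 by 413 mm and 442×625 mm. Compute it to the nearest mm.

359 × 508 mm

Short side: √(292 · 442) = √129064 ≈ 359.3 → 359 mm
Long side: √(413 · 625) = √258125 ≈ 508.1 → 508 mm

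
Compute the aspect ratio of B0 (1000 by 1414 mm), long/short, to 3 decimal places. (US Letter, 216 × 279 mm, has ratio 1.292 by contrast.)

1414 / 1000 = 1.414
Matches √2 ≈ 1.414 — the ISO 216 defining ratio.

1.414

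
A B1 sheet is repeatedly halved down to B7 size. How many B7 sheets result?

64

B1 = 707 × 1000 mm; B7 = 88 × 125 mm.
Each halving step doubles the count; 6 steps from B1 to B7.
2^6 = 64.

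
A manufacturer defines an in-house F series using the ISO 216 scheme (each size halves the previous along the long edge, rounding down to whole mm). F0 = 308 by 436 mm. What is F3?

F1: ⌊436/2⌋ × 308 = 218 × 308 mm
F2: ⌊308/2⌋ × 218 = 154 × 218 mm
F3: ⌊218/2⌋ × 154 = 109 × 154 mm

109 × 154 mm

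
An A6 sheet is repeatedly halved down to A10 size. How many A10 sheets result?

Each ISO step halves the sheet: 1 × A6 → 2 × A7 → 4 × A8 → 8 × A9 → …
From A6 to A10 is 4 halving steps: 2^4 = 16.

16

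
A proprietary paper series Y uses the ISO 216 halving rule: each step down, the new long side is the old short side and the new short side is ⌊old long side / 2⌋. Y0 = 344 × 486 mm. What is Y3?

Y1: ⌊486/2⌋ × 344 = 243 × 344 mm
Y2: ⌊344/2⌋ × 243 = 172 × 243 mm
Y3: ⌊243/2⌋ × 172 = 121 × 172 mm

121 × 172 mm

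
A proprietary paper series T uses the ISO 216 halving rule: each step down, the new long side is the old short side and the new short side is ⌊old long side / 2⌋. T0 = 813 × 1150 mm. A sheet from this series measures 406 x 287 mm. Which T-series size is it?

T0: 813 × 1150 mm
T1: 575 × 813 mm
T2: 406 × 575 mm
T3: 287 × 406 mm
T4: 203 × 287 mm
→ matches T3.

T3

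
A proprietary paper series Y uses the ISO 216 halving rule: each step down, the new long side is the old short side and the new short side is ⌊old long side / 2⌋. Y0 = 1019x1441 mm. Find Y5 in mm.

Y1: ⌊1441/2⌋ × 1019 = 720 × 1019 mm
Y2: ⌊1019/2⌋ × 720 = 509 × 720 mm
Y3: ⌊720/2⌋ × 509 = 360 × 509 mm
Y4: ⌊509/2⌋ × 360 = 254 × 360 mm
Y5: ⌊360/2⌋ × 254 = 180 × 254 mm

180 × 254 mm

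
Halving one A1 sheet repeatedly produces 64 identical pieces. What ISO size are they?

64 = 2^6, so 6 halving steps.
A1 → A2 → … → A7 after 6 steps.

A7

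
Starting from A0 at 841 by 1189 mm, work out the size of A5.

148 × 210 mm

A1: ⌊1189/2⌋ × 841 = 594 × 841 mm
A2: ⌊841/2⌋ × 594 = 420 × 594 mm
A3: ⌊594/2⌋ × 420 = 297 × 420 mm
A4: ⌊420/2⌋ × 297 = 210 × 297 mm
A5: ⌊297/2⌋ × 210 = 148 × 210 mm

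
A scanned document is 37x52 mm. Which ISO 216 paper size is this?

Aspect ratio 52/37 ≈ 1.405 — close to the ISO √2 ≈ 1.414.
In the A-series (A0 area = 1 m²): A9 = 37 × 52 mm.

A9 (37 × 52 mm)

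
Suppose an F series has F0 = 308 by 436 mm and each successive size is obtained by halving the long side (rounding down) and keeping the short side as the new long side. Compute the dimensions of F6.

38 × 54 mm

F1: ⌊436/2⌋ × 308 = 218 × 308 mm
F2: ⌊308/2⌋ × 218 = 154 × 218 mm
F3: ⌊218/2⌋ × 154 = 109 × 154 mm
F4: ⌊154/2⌋ × 109 = 77 × 109 mm
F5: ⌊109/2⌋ × 77 = 54 × 77 mm
F6: ⌊77/2⌋ × 54 = 38 × 54 mm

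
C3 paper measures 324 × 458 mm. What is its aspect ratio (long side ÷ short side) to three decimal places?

1.414

458 / 324 = 1.414
Matches √2 ≈ 1.414 — the ISO 216 defining ratio.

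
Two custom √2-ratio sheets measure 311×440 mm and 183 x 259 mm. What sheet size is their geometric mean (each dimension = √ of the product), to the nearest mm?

Short side: √(311 · 183) = √56913 ≈ 238.6 → 239 mm
Long side: √(440 · 259) = √113960 ≈ 337.6 → 338 mm

239 × 338 mm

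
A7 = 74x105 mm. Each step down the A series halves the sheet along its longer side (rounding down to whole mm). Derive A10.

A8: ⌊105/2⌋ × 74 = 52 × 74 mm
A9: ⌊74/2⌋ × 52 = 37 × 52 mm
A10: ⌊52/2⌋ × 37 = 26 × 37 mm

26 × 37 mm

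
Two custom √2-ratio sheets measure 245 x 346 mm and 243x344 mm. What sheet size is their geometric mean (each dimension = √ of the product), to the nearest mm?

244 × 345 mm

Short side: √(245 · 243) = √59535 ≈ 244.0 → 244 mm
Long side: √(346 · 344) = √119024 ≈ 345.0 → 345 mm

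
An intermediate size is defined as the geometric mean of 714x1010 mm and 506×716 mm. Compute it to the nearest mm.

Short side: √(714 · 506) = √361284 ≈ 601.1 → 601 mm
Long side: √(1010 · 716) = √723160 ≈ 850.4 → 850 mm

601 × 850 mm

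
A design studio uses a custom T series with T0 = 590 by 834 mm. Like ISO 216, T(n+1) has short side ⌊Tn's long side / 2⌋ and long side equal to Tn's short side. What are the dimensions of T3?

208 × 295 mm

T1: ⌊834/2⌋ × 590 = 417 × 590 mm
T2: ⌊590/2⌋ × 417 = 295 × 417 mm
T3: ⌊417/2⌋ × 295 = 208 × 295 mm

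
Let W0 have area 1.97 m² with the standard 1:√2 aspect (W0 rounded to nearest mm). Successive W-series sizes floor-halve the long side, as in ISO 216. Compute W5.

208 × 295 mm

Let W0's short side be w mm. w · w√2 = 1.97 m² = 1,970,000 mm², so w ≈ 1180.3 mm and w√2 ≈ 1669.1 mm → W0 = 1180 × 1669 mm.
W1: ⌊1669/2⌋ × 1180 = 834 × 1180 mm
W2: ⌊1180/2⌋ × 834 = 590 × 834 mm
W3: ⌊834/2⌋ × 590 = 417 × 590 mm
W4: ⌊590/2⌋ × 417 = 295 × 417 mm
W5: ⌊417/2⌋ × 295 = 208 × 295 mm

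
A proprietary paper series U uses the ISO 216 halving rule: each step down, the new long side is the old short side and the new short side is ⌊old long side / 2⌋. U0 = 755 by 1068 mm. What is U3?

267 × 377 mm

U1: ⌊1068/2⌋ × 755 = 534 × 755 mm
U2: ⌊755/2⌋ × 534 = 377 × 534 mm
U3: ⌊534/2⌋ × 377 = 267 × 377 mm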